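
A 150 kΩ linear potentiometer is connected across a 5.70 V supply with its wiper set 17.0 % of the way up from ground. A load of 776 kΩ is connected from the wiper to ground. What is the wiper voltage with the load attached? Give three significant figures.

V ≈ 0.943 V

The wiper splits the pot into (1−α)R = 124.5 kΩ above and αR = 25.50 kΩ below.
Lower section ‖ load = 24.69 kΩ.
V_wiper = 5.70 × 24.69/(124.5 + 24.69) = 0.943 V.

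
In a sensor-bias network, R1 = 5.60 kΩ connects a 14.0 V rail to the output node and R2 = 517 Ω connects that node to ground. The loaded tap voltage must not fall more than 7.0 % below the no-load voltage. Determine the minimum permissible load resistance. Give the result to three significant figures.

R_L(min) ≈ 6.29 kΩ

Output resistance R_th = R1‖R2 = (5600 × 517)/6117 = 473.3 Ω.
The fractional drop is R_th/(R_th + R_L); requiring this ≤ 0.0700 gives R_L ≥ R_th(1/0.0700 − 1) = 473.3 × 13.29 = 6.29 kΩ.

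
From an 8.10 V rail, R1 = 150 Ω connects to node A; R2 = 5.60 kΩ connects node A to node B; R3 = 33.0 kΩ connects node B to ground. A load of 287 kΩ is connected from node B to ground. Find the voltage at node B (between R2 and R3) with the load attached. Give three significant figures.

V ≈ 6.78 V

At node B, R3 is in parallel with the load: R3‖R_L = 29600 Ω.
Below node A the resistance is R2 + (R3‖R_L) = 35200 Ω, so V_A = 8.10 × 35200/35350 = 8.066 V.
Then V_B = V_A × (R3‖R_L)/(R2 + R3‖R_L) = 8.066 × 29600/35200 = 6.78 V.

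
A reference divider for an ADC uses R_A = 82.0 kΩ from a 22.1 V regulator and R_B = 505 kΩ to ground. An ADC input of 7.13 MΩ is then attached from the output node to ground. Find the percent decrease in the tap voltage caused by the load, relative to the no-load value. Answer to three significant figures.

The divider's output (Thévenin) resistance is R_A‖R_B = 70.55 kΩ.
Fractional drop under load = R_th/(R_th + R_L) = 70.55 / (70.55 + 7130) = 0.009797.
So the output falls by 0.980 %.

0.980 %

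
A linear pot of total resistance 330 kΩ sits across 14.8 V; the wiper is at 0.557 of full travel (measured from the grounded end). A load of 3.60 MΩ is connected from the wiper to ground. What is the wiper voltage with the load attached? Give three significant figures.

V ≈ 8.06 V

The wiper splits the pot into (1−α)R = 146.2 kΩ above and αR = 183.8 kΩ below.
Lower section ‖ load = 174.9 kΩ.
V_wiper = 14.8 × 174.9/(146.2 + 174.9) = 8.06 V.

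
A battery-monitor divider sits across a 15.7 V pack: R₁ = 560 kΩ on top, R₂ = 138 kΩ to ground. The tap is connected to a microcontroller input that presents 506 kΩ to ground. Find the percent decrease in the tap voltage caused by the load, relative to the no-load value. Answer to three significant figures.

18.0 %

Unloaded V = 15.7 × 138/698.0 = 3.104 V.
Loaded: R₂‖R_L = 108.4 kΩ, giving V = 15.7 × 108.4/668.4 = 2.547 V.
Drop = (3.104 − 2.547) / 3.104 = 18.0 %.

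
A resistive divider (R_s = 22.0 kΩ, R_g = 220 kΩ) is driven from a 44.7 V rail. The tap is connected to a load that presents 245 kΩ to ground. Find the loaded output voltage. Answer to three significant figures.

The load sits in parallel with R_g: R_g‖R_L = (220 × 245) / (220 + 245) = 115.9 kΩ.
V_out = 44.7 × 115.9 / (22.0 + 115.9) = 44.7 × 115.9/137.9 = 37.6 V.
(Unloaded it would have been 40.6 V.)

V_out ≈ 37.6 V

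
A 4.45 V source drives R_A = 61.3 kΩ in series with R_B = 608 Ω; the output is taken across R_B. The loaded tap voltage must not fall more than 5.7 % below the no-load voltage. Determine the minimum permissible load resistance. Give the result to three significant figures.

R_L(min) ≈ 9.96 kΩ

Output resistance R_th = R_A‖R_B = (61300 × 608)/61910 = 602.0 Ω.
The fractional drop is R_th/(R_th + R_L); requiring this ≤ 0.0570 gives R_L ≥ R_th(1/0.0570 − 1) = 602.0 × 16.54 = 9.96 kΩ.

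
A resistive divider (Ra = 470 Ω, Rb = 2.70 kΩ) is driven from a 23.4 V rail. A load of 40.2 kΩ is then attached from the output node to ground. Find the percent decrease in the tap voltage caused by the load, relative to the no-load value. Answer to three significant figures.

The divider's output (Thévenin) resistance is Ra‖Rb = 400.3 Ω.
Fractional drop under load = R_th/(R_th + R_L) = 400.3 / (400.3 + 40200) = 0.009860.
So the output falls by 0.986 %.

0.986 %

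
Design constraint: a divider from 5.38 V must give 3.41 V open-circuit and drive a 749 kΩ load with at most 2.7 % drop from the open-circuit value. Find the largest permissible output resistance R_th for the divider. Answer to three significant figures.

Loading drop = R_th/(R_th + R_L) ≤ 0.0270, so R_th ≤ R_L · ε/(1−ε) = 749 kΩ × 0.0270/0.9730 = 20.8 kΩ.
(Any R1, R2 with R2/(R1+R2) = 0.634 and R1‖R2 ≤ 20.8 kΩ will meet the spec.)

R_th ≤ 20.8 kΩ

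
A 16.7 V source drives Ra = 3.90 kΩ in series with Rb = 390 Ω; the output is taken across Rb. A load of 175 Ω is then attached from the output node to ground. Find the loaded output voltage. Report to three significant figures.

The load sits in parallel with Rb: Rb‖R_L = (390 × 175) / (390 + 175) = 120.8 Ω.
V_out = 16.7 × 120.8 / (3900 + 120.8) = 16.7 × 120.8/4021 = 0.502 V.

V_out ≈ 0.502 V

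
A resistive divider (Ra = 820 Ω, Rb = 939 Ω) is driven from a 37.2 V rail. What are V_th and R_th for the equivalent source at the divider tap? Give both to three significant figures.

V_th = 19.9 V, R_th = 438 Ω

V_th is the open-circuit tap voltage: 37.2 × 939/(820 + 939) = 19.9 V.
With the supply zeroed, Ra and Rb appear in parallel from the tap: R_th = Ra‖Rb = (820 × 939)/1759 = 438 Ω.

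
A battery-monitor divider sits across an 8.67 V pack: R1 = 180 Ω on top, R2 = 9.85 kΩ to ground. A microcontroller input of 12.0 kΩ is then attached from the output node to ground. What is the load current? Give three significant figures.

R2‖R_L = 5410 Ω; V_out = 8.67 × 5410/5590 = 8.391 V.
I_L = V_out / R_L = 8.391 / 12.0 kΩ = 0.699 mA.

I_L ≈ 0.699 mA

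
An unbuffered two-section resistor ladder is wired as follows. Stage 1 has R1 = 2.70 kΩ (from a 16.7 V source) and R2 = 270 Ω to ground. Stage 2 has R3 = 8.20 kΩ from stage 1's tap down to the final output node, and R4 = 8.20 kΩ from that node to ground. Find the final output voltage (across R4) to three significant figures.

Stage 2 presents R3+R4 = 16400 Ω as a load on stage 1's tap.
Stage 1's lower leg becomes R2‖(R3+R4) = 265.6 Ω, so V_mid = 16.7 × 265.6/2966 = 1.496 V.
Stage 2 is itself unloaded: V_out = V_mid × R4/(R3+R4) = 1.496 × 8200/16400 = 0.748 V.

V_out ≈ 0.748 V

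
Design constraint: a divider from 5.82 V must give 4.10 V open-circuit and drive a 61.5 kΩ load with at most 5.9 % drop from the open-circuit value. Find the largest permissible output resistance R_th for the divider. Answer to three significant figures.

Loading drop = R_th/(R_th + R_L) ≤ 0.0590, so R_th ≤ R_L · ε/(1−ε) = 61.5 kΩ × 0.0590/0.9410 = 3.86 kΩ.

R_th ≤ 3.86 kΩ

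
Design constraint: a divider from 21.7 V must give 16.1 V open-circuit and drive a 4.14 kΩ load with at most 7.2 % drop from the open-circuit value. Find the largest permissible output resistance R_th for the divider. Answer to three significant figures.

R_th ≤ 321 Ω

Loading drop = R_th/(R_th + R_L) ≤ 0.0720, so R_th ≤ R_L · ε/(1−ε) = 4.14 kΩ × 0.0720/0.9280 = 321 Ω.
(Any R1, R2 with R2/(R1+R2) = 0.742 and R1‖R2 ≤ 321 Ω will meet the spec.)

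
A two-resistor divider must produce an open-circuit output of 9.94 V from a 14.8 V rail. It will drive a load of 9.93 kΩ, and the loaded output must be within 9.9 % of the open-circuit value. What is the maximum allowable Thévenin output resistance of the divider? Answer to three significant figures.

R_th ≤ 1.09 kΩ

Loading drop = R_th/(R_th + R_L) ≤ 0.0990, so R_th ≤ R_L · ε/(1−ε) = 9.93 kΩ × 0.0990/0.9010 = 1.09 kΩ.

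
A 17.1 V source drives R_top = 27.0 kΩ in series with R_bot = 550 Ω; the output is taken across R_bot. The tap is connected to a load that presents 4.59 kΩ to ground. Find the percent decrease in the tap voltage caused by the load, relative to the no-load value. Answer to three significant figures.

The divider's output (Thévenin) resistance is R_top‖R_bot = 539.0 Ω.
Fractional drop under load = R_th/(R_th + R_L) = 539.0 / (539.0 + 4590) = 0.1051.
So the output falls by 10.5 %.

10.5 %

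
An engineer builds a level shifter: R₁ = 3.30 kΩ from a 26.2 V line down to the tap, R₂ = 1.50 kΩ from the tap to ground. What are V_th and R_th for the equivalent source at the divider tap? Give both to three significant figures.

V_th is the open-circuit tap voltage: 26.2 × 1.50/(3.30 + 1.50) = 8.19 V.
With the supply zeroed, R₁ and R₂ appear in parallel from the tap: R_th = R₁‖R₂ = (3.30 × 1.50)/4.800 = 1.03 kΩ.

V_th = 8.19 V, R_th = 1.03 kΩ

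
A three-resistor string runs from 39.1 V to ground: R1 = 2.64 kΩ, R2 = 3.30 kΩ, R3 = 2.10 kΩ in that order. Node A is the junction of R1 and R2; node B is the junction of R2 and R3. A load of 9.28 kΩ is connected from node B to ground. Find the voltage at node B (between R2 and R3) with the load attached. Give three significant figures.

V ≈ 8.75 V

At node B, R3 is in parallel with the load: R3‖R_L = 1.712 kΩ.
Below node A the resistance is R2 + (R3‖R_L) = 5.012 kΩ, so V_A = 39.1 × 5.012/7.652 = 25.61 V.
Then V_B = V_A × (R3‖R_L)/(R2 + R3‖R_L) = 25.61 × 1.712/5.012 = 8.75 V.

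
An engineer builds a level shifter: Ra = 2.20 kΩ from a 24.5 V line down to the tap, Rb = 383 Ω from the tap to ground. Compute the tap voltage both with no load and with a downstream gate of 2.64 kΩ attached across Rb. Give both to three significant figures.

Unloaded: 3.63 V; loaded: 3.23 V

Open-circuit: V = 24.5 × 383/(2200 + 383) = 3.63 V.
With the load, Rb becomes Rb‖R_L = 334.5 Ω, so V = 24.5 × 334.5/2534 = 3.23 V.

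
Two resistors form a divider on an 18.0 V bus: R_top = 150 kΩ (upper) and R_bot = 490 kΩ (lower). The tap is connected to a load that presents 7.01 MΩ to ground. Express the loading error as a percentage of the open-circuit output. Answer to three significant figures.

The divider's output (Thévenin) resistance is R_top‖R_bot = 114.8 kΩ.
Fractional drop under load = R_th/(R_th + R_L) = 114.8 / (114.8 + 7010) = 0.01612.
So the output falls by 1.61 %.

1.61 %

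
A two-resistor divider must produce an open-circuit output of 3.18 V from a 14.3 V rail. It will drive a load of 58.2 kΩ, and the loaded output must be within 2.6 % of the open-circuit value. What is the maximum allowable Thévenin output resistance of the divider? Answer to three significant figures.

Loading drop = R_th/(R_th + R_L) ≤ 0.0260, so R_th ≤ R_L · ε/(1−ε) = 58.2 kΩ × 0.0260/0.9740 = 1.55 kΩ.

R_th ≤ 1.55 kΩ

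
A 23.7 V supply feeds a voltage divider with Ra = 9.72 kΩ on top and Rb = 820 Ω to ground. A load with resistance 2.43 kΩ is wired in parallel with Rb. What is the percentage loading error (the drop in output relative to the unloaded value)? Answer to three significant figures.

Unloaded V = 23.7 × 820/10540 = 1.844 V.
Loaded: Rb‖R_L = 613.1 Ω, giving V = 23.7 × 613.1/10330 = 1.406 V.
Drop = (1.844 − 1.406) / 1.844 = 23.7 %.

23.7 %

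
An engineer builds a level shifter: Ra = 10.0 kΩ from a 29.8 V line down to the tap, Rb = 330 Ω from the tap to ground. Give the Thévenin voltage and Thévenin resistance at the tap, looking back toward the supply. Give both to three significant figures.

V_th is the open-circuit tap voltage: 29.8 × 330/(10000 + 330) = 0.952 V.
With the supply zeroed, Ra and Rb appear in parallel from the tap: R_th = Ra‖Rb = (10000 × 330)/10330 = 319 Ω.

V_th = 0.952 V, R_th = 319 Ω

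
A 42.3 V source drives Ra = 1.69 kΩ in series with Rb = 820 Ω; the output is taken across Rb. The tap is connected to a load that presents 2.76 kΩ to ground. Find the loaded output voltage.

V_out ≈ 11.5 V

The load sits in parallel with Rb: Rb‖R_L = (820 × 2760) / (820 + 2760) = 632.2 Ω.
V_out = 42.3 × 632.2 / (1690 + 632.2) = 42.3 × 632.2/2322 = 11.5 V.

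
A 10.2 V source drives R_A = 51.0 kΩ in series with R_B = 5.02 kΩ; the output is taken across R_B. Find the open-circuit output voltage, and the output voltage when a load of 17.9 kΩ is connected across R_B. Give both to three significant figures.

Open-circuit: V = 10.2 × 5.02/(51.0 + 5.02) = 0.914 V.
With the load, R_B becomes R_B‖R_L = 3.921 kΩ, so V = 10.2 × 3.921/54.92 = 0.728 V.

Unloaded: 0.914 V; loaded: 0.728 V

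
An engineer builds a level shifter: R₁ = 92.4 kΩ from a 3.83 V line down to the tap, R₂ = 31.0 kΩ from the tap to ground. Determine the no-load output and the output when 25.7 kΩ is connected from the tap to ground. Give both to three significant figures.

Unloaded: 0.962 V; loaded: 0.506 V

Open-circuit: V = 3.83 × 31.0/(92.4 + 31.0) = 0.962 V.
With the load, R₂ becomes R₂‖R_L = 14.05 kΩ, so V = 3.83 × 14.05/106.5 = 0.506 V.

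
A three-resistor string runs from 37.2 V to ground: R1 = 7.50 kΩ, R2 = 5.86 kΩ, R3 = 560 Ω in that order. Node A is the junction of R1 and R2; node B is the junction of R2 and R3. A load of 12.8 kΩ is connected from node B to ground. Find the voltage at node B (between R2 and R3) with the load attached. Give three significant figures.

V ≈ 1.44 V

At node B, R3 is in parallel with the load: R3‖R_L = 536.5 Ω.
Below node A the resistance is R2 + (R3‖R_L) = 6397 Ω, so V_A = 37.2 × 6397/13900 = 17.12 V.
Then V_B = V_A × (R3‖R_L)/(R2 + R3‖R_L) = 17.12 × 536.5/6397 = 1.44 V.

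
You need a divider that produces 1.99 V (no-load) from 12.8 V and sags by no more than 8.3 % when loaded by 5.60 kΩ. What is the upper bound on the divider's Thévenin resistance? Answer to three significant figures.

R_th ≤ 507 Ω

Loading drop = R_th/(R_th + R_L) ≤ 0.0830, so R_th ≤ R_L · ε/(1−ε) = 5.60 kΩ × 0.0830/0.9170 = 507 Ω.
(Any R1, R2 with R2/(R1+R2) = 0.155 and R1‖R2 ≤ 507 Ω will meet the spec.)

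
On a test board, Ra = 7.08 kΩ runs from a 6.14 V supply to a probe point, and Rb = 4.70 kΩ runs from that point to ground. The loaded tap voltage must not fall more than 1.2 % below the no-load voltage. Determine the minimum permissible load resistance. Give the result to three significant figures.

R_L(min) ≈ 233 kΩ

Output resistance R_th = Ra‖Rb = (7.08 × 4.70)/11.78 = 2.825 kΩ.
The fractional drop is R_th/(R_th + R_L); requiring this ≤ 0.0120 gives R_L ≥ R_th(1/0.0120 − 1) = 2.825 × 82.33 = 233 kΩ.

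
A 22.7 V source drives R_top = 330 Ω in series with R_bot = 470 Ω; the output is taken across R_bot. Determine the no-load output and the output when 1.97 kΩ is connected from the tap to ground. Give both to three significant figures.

Open-circuit: V = 22.7 × 470/(330 + 470) = 13.3 V.
With the load, R_bot becomes R_bot‖R_L = 379.5 Ω, so V = 22.7 × 379.5/709.5 = 12.1 V.

Unloaded: 13.3 V; loaded: 12.1 V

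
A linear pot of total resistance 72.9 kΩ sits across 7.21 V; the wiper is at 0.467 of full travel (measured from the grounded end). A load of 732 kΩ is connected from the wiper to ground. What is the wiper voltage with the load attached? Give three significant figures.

V ≈ 3.29 V

The wiper splits the pot into (1−α)R = 38.86 kΩ above and αR = 34.04 kΩ below.
Lower section ‖ load = 32.53 kΩ.
V_wiper = 7.21 × 32.53/(38.86 + 32.53) = 3.29 V.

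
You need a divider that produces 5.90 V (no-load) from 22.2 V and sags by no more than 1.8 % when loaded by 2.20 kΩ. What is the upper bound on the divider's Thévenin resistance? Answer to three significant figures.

R_th ≤ 40.3 Ω

Loading drop = R_th/(R_th + R_L) ≤ 0.0180, so R_th ≤ R_L · ε/(1−ε) = 2.20 kΩ × 0.0180/0.9820 = 40.3 Ω.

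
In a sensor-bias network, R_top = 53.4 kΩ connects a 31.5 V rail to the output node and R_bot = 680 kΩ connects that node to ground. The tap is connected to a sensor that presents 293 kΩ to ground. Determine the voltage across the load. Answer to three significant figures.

The load sits in parallel with R_bot: R_bot‖R_L = (680 × 293) / (680 + 293) = 204.8 kΩ.
V_out = 31.5 × 204.8 / (53.4 + 204.8) = 31.5 × 204.8/258.2 = 25.0 V.
(Unloaded it would have been 29.2 V.)

V_out ≈ 25.0 V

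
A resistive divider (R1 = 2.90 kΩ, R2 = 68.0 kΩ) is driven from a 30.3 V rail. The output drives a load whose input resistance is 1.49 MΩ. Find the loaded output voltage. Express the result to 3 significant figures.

The load sits in parallel with R2: R2‖R_L = (68.0 × 1490) / (68.0 + 1490) = 65.03 kΩ.
V_out = 30.3 × 65.03 / (2.90 + 65.03) = 30.3 × 65.03/67.93 = 29.0 V.
(Unloaded it would have been 29.1 V.)

V_out ≈ 29.0 V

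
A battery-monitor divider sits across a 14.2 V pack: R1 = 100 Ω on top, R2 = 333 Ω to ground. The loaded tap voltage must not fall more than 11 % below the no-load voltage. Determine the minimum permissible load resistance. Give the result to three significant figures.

Output resistance R_th = R1‖R2 = (100 × 333)/433.0 = 76.91 Ω.
The fractional drop is R_th/(R_th + R_L); requiring this ≤ 0.110 gives R_L ≥ R_th(1/0.110 − 1) = 76.91 × 8.091 = 622 Ω.

R_L(min) ≈ 622 Ω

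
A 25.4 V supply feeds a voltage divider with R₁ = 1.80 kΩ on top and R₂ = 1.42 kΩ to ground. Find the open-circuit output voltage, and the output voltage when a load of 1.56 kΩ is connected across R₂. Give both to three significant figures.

Open-circuit: V = 25.4 × 1.42/(1.80 + 1.42) = 11.2 V.
With the load, R₂ becomes R₂‖R_L = 0.7434 kΩ, so V = 25.4 × 0.7434/2.543 = 7.42 V.

Unloaded: 11.2 V; loaded: 7.42 V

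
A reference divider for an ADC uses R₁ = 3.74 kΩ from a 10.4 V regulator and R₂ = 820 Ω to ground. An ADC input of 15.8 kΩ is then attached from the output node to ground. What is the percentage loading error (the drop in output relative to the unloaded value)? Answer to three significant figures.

The divider's output (Thévenin) resistance is R₁‖R₂ = 672.5 Ω.
Fractional drop under load = R_th/(R_th + R_L) = 672.5 / (672.5 + 15800) = 0.04083.
So the output falls by 4.08 %.

4.08 %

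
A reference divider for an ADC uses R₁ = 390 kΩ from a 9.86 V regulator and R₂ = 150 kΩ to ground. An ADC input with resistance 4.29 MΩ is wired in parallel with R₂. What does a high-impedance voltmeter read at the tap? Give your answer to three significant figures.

The load sits in parallel with R₂: R₂‖R_L = (150 × 4290) / (150 + 4290) = 144.9 kΩ.
V_out = 9.86 × 144.9 / (390 + 144.9) = 9.86 × 144.9/534.9 = 2.67 V.

V_out ≈ 2.67 V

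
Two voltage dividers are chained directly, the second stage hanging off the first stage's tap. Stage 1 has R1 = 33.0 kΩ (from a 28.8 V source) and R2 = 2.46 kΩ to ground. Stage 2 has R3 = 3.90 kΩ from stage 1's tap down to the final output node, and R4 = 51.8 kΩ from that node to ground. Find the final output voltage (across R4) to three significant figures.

V_out ≈ 1.78 V

Stage 2 presents R3+R4 = 55.70 kΩ as a load on stage 1's tap.
Stage 1's lower leg becomes R2‖(R3+R4) = 2.356 kΩ, so V_mid = 28.8 × 2.356/35.36 = 1.919 V.
Stage 2 is itself unloaded: V_out = V_mid × R4/(R3+R4) = 1.919 × 51.8/55.70 = 1.78 V.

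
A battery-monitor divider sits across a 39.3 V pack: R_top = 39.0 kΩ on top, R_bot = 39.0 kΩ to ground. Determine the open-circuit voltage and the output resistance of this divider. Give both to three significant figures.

V_th = 19.6 V, R_th = 19.5 kΩ

V_th is the open-circuit tap voltage: 39.3 × 39.0/(39.0 + 39.0) = 19.6 V.
With the supply zeroed, R_top and R_bot appear in parallel from the tap: R_th = R_top‖R_bot = (39.0 × 39.0)/78.00 = 19.5 kΩ.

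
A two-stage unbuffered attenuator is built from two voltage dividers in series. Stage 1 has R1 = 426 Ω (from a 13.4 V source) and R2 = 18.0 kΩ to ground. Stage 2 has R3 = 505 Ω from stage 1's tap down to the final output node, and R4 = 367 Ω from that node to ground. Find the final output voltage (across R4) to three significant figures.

Stage 2 presents R3+R4 = 872.0 Ω as a load on stage 1's tap.
Stage 1's lower leg becomes R2‖(R3+R4) = 831.7 Ω, so V_mid = 13.4 × 831.7/1258 = 8.861 V.
Stage 2 is itself unloaded: V_out = V_mid × R4/(R3+R4) = 8.861 × 367/872.0 = 3.73 V.

V_out ≈ 3.73 V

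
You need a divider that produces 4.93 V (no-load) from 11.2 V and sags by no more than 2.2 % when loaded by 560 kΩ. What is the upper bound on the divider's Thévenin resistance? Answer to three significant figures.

Loading drop = R_th/(R_th + R_L) ≤ 0.0220, so R_th ≤ R_L · ε/(1−ε) = 560 kΩ × 0.0220/0.9780 = 12.6 kΩ.
(Any R1, R2 with R2/(R1+R2) = 0.440 and R1‖R2 ≤ 12.6 kΩ will meet the spec.)

R_th ≤ 12.6 kΩ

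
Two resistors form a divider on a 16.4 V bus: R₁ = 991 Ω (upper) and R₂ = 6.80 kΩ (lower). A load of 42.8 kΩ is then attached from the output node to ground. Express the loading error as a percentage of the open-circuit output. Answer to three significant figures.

The divider's output (Thévenin) resistance is R₁‖R₂ = 864.9 Ω.
Fractional drop under load = R_th/(R_th + R_L) = 864.9 / (864.9 + 42800) = 0.01981.
So the output falls by 1.98 %.

1.98 %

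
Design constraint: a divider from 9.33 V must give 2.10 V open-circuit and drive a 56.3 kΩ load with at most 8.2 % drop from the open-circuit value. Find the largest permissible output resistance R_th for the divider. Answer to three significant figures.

R_th ≤ 5.03 kΩ

Loading drop = R_th/(R_th + R_L) ≤ 0.0820, so R_th ≤ R_L · ε/(1−ε) = 56.3 kΩ × 0.0820/0.9180 = 5.03 kΩ.
(Any R1, R2 with R2/(R1+R2) = 0.225 and R1‖R2 ≤ 5.03 kΩ will meet the spec.)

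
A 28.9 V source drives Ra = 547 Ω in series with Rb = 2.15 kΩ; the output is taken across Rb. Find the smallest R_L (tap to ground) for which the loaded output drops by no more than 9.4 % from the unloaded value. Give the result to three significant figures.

R_L(min) ≈ 4.20 kΩ

Output resistance R_th = Ra‖Rb = (547 × 2150)/2697 = 436.1 Ω.
The fractional drop is R_th/(R_th + R_L); requiring this ≤ 0.0940 gives R_L ≥ R_th(1/0.0940 − 1) = 436.1 × 9.638 = 4.20 kΩ.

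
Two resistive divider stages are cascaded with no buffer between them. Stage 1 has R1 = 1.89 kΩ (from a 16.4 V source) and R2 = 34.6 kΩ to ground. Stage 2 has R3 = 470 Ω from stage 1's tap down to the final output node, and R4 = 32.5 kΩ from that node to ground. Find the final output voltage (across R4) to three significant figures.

V_out ≈ 14.5 V

Stage 2 presents R3+R4 = 32970 Ω as a load on stage 1's tap.
Stage 1's lower leg becomes R2‖(R3+R4) = 16880 Ω, so V_mid = 16.4 × 16880/18770 = 14.75 V.
Stage 2 is itself unloaded: V_out = V_mid × R4/(R3+R4) = 14.75 × 32500/32970 = 14.5 V.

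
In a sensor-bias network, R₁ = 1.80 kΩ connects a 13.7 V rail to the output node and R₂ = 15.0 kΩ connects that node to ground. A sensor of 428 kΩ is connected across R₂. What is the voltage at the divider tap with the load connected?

The load sits in parallel with R₂: R₂‖R_L = (15.0 × 428) / (15.0 + 428) = 14.49 kΩ.
V_out = 13.7 × 14.49 / (1.80 + 14.49) = 13.7 × 14.49/16.29 = 12.2 V.

V_out ≈ 12.2 V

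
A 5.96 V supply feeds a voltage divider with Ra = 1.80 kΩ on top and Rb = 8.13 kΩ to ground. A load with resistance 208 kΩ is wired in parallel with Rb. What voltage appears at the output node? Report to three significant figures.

V_out ≈ 4.85 V

The load sits in parallel with Rb: Rb‖R_L = (8.13 × 208) / (8.13 + 208) = 7.824 kΩ.
V_out = 5.96 × 7.824 / (1.80 + 7.824) = 5.96 × 7.824/9.624 = 4.85 V.
(Unloaded it would have been 4.88 V.)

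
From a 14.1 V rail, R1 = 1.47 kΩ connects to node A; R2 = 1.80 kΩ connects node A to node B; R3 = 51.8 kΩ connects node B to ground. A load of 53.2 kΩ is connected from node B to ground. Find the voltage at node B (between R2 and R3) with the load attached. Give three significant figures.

At node B, R3 is in parallel with the load: R3‖R_L = 26.25 kΩ.
Below node A the resistance is R2 + (R3‖R_L) = 28.05 kΩ, so V_A = 14.1 × 28.05/29.52 = 13.40 V.
Then V_B = V_A × (R3‖R_L)/(R2 + R3‖R_L) = 13.40 × 26.25/28.05 = 12.5 V.

V ≈ 12.5 V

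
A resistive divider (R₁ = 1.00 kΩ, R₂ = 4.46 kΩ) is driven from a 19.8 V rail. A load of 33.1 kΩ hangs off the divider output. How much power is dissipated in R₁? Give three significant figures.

Total resistance from the source is R₁ + (R₂‖R_L) = 4.930 kΩ, so I = 19.8/4.930 kΩ = 4.016 mA.
P = I²·R₁ = (4.016 mA)² × 1.00 kΩ = 16.1 mW.

P ≈ 16.1 mW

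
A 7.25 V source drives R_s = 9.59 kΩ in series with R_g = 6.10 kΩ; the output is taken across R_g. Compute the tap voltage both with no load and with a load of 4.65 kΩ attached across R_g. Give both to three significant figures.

Unloaded: 2.82 V; loaded: 1.56 V

Open-circuit: V = 7.25 × 6.10/(9.59 + 6.10) = 2.82 V.
With the load, R_g becomes R_g‖R_L = 2.639 kΩ, so V = 7.25 × 2.639/12.23 = 1.56 V.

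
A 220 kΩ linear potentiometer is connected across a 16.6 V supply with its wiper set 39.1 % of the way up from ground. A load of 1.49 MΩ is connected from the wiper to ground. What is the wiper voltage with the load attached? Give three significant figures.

V ≈ 6.27 V

The wiper splits the pot into (1−α)R = 134.0 kΩ above and αR = 86.02 kΩ below.
Lower section ‖ load = 81.32 kΩ.
V_wiper = 16.6 × 81.32/(134.0 + 81.32) = 6.27 V.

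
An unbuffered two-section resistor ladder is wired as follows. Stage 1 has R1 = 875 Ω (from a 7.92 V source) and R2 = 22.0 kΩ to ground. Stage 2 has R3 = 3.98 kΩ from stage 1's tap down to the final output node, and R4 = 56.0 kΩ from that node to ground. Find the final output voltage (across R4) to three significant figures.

V_out ≈ 7.01 V

Stage 2 presents R3+R4 = 59980 Ω as a load on stage 1's tap.
Stage 1's lower leg becomes R2‖(R3+R4) = 16100 Ω, so V_mid = 7.92 × 16100/16970 = 7.512 V.
Stage 2 is itself unloaded: V_out = V_mid × R4/(R3+R4) = 7.512 × 56000/59980 = 7.01 V.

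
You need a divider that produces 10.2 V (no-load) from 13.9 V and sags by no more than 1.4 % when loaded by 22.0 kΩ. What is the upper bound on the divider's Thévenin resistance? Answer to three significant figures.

Loading drop = R_th/(R_th + R_L) ≤ 0.0140, so R_th ≤ R_L · ε/(1−ε) = 22.0 kΩ × 0.0140/0.9860 = 312 Ω.

R_th ≤ 312 Ω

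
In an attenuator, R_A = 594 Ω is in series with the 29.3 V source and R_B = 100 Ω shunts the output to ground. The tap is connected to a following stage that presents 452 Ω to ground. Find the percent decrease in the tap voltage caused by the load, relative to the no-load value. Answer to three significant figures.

Unloaded V = 29.3 × 100/694.0 = 4.222 V.
Loaded: R_B‖R_L = 81.88 Ω, giving V = 29.3 × 81.88/675.9 = 3.550 V.
Drop = (4.222 − 3.550) / 4.222 = 15.9 %.

15.9 %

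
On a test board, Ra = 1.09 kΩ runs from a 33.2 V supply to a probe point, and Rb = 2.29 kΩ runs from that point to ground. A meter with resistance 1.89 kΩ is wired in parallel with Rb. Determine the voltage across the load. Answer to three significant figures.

V_out ≈ 16.2 V

The load sits in parallel with Rb: Rb‖R_L = (2.29 × 1.89) / (2.29 + 1.89) = 1.035 kΩ.
V_out = 33.2 × 1.035 / (1.09 + 1.035) = 33.2 × 1.035/2.125 = 16.2 V.
(Unloaded it would have been 22.5 V.)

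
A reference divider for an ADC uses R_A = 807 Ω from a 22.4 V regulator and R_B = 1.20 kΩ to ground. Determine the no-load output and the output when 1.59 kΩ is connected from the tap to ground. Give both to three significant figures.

Unloaded: 13.4 V; loaded: 10.3 V

Open-circuit: V = 22.4 × 1200/(807 + 1200) = 13.4 V.
With the load, R_B becomes R_B‖R_L = 683.9 Ω, so V = 22.4 × 683.9/1491 = 10.3 V.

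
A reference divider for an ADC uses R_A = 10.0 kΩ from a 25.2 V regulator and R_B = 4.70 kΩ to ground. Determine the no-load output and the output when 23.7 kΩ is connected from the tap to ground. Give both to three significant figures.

Unloaded: 8.06 V; loaded: 7.10 V

Open-circuit: V = 25.2 × 4.70/(10.0 + 4.70) = 8.06 V.
With the load, R_B becomes R_B‖R_L = 3.922 kΩ, so V = 25.2 × 3.922/13.92 = 7.10 V.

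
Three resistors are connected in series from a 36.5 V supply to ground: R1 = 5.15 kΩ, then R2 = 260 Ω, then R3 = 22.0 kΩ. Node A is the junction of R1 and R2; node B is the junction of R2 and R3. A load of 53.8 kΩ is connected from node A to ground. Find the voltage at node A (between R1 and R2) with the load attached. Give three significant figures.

V ≈ 27.5 V

Below node A the series string R2+R3 = 22260 Ω sits in parallel with the 53800 Ω load: 15750 Ω.
V_A = 36.5 × 15750/(5150 + 15750) = 27.5 V.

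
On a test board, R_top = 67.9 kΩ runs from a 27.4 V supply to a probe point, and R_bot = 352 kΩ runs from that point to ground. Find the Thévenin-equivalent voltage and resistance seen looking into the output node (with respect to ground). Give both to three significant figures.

V_th = 23.0 V, R_th = 56.9 kΩ

V_th is the open-circuit tap voltage: 27.4 × 352/(67.9 + 352) = 23.0 V.
With the supply zeroed, R_top and R_bot appear in parallel from the tap: R_th = R_top‖R_bot = (67.9 × 352)/419.9 = 56.9 kΩ.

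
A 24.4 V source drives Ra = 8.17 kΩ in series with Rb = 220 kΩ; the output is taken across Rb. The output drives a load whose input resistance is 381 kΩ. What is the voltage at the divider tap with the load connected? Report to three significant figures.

The load sits in parallel with Rb: Rb‖R_L = (220 × 381) / (220 + 381) = 139.5 kΩ.
V_out = 24.4 × 139.5 / (8.17 + 139.5) = 24.4 × 139.5/147.6 = 23.0 V.

V_out ≈ 23.0 V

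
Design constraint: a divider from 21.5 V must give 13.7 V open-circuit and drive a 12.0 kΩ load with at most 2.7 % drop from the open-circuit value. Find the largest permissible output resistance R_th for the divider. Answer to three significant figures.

R_th ≤ 333 Ω

Loading drop = R_th/(R_th + R_L) ≤ 0.0270, so R_th ≤ R_L · ε/(1−ε) = 12.0 kΩ × 0.0270/0.9730 = 333 Ω.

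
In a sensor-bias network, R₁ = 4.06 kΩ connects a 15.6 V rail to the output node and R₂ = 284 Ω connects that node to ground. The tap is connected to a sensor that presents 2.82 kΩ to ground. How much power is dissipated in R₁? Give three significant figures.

P ≈ 53.0 mW

Total resistance from the source is R₁ + (R₂‖R_L) = 4318 Ω, so I = 15.6/4318 Ω = 3.613 mA.
P = I²·R₁ = (3.613 mA)² × 4.06 kΩ = 53.0 mW.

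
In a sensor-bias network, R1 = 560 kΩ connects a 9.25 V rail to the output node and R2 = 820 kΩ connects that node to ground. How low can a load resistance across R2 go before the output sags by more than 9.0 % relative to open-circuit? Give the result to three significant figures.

R_L(min) ≈ 3.36 MΩ

Output resistance R_th = R1‖R2 = (560 × 820)/1380 = 332.8 kΩ.
The fractional drop is R_th/(R_th + R_L); requiring this ≤ 0.0900 gives R_L ≥ R_th(1/0.0900 − 1) = 332.8 × 10.11 = 3.36 MΩ.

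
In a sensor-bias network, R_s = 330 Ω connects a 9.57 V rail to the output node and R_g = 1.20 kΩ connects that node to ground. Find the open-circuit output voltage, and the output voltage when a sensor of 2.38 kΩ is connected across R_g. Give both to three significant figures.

Unloaded: 7.51 V; loaded: 6.77 V

Open-circuit: V = 9.57 × 1200/(330 + 1200) = 7.51 V.
With the load, R_g becomes R_g‖R_L = 797.8 Ω, so V = 9.57 × 797.8/1128 = 6.77 V.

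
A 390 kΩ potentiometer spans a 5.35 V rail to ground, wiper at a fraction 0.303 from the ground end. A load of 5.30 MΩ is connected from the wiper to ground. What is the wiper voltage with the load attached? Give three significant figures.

The wiper splits the pot into (1−α)R = 271.8 kΩ above and αR = 118.2 kΩ below.
Lower section ‖ load = 115.6 kΩ.
V_wiper = 5.35 × 115.6/(271.8 + 115.6) = 1.60 V.

V ≈ 1.60 V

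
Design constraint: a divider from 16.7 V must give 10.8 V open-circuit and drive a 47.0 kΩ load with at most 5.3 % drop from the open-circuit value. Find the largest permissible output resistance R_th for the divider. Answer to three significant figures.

R_th ≤ 2.63 kΩ

Loading drop = R_th/(R_th + R_L) ≤ 0.0530, so R_th ≤ R_L · ε/(1−ε) = 47.0 kΩ × 0.0530/0.9470 = 2.63 kΩ.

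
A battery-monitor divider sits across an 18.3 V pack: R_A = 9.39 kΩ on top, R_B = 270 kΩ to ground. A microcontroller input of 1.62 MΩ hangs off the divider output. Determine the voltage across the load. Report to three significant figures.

The load sits in parallel with R_B: R_B‖R_L = (270 × 1620) / (270 + 1620) = 231.4 kΩ.
V_out = 18.3 × 231.4 / (9.39 + 231.4) = 18.3 × 231.4/240.8 = 17.6 V.
(Unloaded it would have been 17.7 V.)

V_out ≈ 17.6 V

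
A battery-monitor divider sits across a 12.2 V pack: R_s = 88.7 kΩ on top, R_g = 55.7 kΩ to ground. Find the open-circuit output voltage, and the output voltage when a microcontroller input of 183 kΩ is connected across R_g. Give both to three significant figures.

Unloaded: 4.71 V; loaded: 3.96 V

Open-circuit: V = 12.2 × 55.7/(88.7 + 55.7) = 4.71 V.
With the load, R_g becomes R_g‖R_L = 42.70 kΩ, so V = 12.2 × 42.70/131.4 = 3.96 V.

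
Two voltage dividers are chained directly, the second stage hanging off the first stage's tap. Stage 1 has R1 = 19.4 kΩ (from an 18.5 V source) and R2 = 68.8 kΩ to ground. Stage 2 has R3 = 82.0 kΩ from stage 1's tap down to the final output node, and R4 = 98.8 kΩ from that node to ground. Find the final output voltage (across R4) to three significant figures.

V_out ≈ 7.28 V

Stage 2 presents R3+R4 = 180.8 kΩ as a load on stage 1's tap.
Stage 1's lower leg becomes R2‖(R3+R4) = 49.84 kΩ, so V_mid = 18.5 × 49.84/69.24 = 13.32 V.
Stage 2 is itself unloaded: V_out = V_mid × R4/(R3+R4) = 13.32 × 98.8/180.8 = 7.28 V.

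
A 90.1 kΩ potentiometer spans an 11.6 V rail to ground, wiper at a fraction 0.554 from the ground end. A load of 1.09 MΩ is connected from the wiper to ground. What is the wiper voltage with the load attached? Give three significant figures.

The wiper splits the pot into (1−α)R = 40.18 kΩ above and αR = 49.92 kΩ below.
Lower section ‖ load = 47.73 kΩ.
V_wiper = 11.6 × 47.73/(40.18 + 47.73) = 6.30 V.

V ≈ 6.30 V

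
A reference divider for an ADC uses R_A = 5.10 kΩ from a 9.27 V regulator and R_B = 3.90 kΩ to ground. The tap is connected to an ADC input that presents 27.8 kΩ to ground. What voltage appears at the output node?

The load sits in parallel with R_B: R_B‖R_L = (3.90 × 27.8) / (3.90 + 27.8) = 3.420 kΩ.
V_out = 9.27 × 3.420 / (5.10 + 3.420) = 9.27 × 3.420/8.520 = 3.72 V.

V_out ≈ 3.72 V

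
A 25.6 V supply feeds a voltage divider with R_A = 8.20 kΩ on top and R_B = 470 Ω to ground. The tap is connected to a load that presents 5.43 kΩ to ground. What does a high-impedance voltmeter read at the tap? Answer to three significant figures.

V_out ≈ 1.28 V

The load sits in parallel with R_B: R_B‖R_L = (470 × 5430) / (470 + 5430) = 432.6 Ω.
V_out = 25.6 × 432.6 / (8200 + 432.6) = 25.6 × 432.6/8633 = 1.28 V.
(Unloaded it would have been 1.39 V.)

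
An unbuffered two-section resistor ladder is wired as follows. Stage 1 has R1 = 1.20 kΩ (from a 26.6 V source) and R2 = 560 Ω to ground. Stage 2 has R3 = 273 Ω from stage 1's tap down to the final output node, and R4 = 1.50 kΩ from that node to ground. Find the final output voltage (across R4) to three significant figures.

V_out ≈ 5.89 V

Stage 2 presents R3+R4 = 1773 Ω as a load on stage 1's tap.
Stage 1's lower leg becomes R2‖(R3+R4) = 425.6 Ω, so V_mid = 26.6 × 425.6/1626 = 6.964 V.
Stage 2 is itself unloaded: V_out = V_mid × R4/(R3+R4) = 6.964 × 1500/1773 = 5.89 V.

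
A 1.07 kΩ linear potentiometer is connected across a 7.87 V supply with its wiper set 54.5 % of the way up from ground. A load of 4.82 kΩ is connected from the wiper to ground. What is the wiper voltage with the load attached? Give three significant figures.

The wiper splits the pot into (1−α)R = 486.8 Ω above and αR = 583.2 Ω below.
Lower section ‖ load = 520.2 Ω.
V_wiper = 7.87 × 520.2/(486.8 + 520.2) = 4.07 V.

V ≈ 4.07 V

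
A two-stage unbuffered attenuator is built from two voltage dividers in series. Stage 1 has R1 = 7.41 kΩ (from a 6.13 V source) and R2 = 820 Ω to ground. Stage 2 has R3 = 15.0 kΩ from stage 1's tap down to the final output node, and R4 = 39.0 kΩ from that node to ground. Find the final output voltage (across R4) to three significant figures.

Stage 2 presents R3+R4 = 54000 Ω as a load on stage 1's tap.
Stage 1's lower leg becomes R2‖(R3+R4) = 807.7 Ω, so V_mid = 6.13 × 807.7/8218 = 0.6025 V.
Stage 2 is itself unloaded: V_out = V_mid × R4/(R3+R4) = 0.6025 × 39000/54000 = 0.435 V.

V_out ≈ 0.435 V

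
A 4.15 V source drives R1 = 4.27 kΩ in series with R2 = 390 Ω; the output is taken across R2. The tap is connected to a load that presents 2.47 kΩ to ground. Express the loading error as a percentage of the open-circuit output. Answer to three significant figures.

The divider's output (Thévenin) resistance is R1‖R2 = 357.4 Ω.
Fractional drop under load = R_th/(R_th + R_L) = 357.4 / (357.4 + 2470) = 0.1264.
So the output falls by 12.6 %.

12.6 %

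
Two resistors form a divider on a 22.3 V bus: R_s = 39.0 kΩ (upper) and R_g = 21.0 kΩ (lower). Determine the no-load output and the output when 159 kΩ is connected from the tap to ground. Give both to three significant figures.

Open-circuit: V = 22.3 × 21.0/(39.0 + 21.0) = 7.80 V.
With the load, R_g becomes R_g‖R_L = 18.55 kΩ, so V = 22.3 × 18.55/57.55 = 7.19 V.

Unloaded: 7.80 V; loaded: 7.19 V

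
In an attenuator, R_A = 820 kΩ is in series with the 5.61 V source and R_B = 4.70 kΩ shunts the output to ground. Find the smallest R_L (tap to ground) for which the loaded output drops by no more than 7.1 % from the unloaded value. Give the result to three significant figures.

R_L(min) ≈ 61.1 kΩ

Output resistance R_th = R_A‖R_B = (820 × 4.70)/824.7 = 4.673 kΩ.
The fractional drop is R_th/(R_th + R_L); requiring this ≤ 0.0710 gives R_L ≥ R_th(1/0.0710 − 1) = 4.673 × 13.08 = 61.1 kΩ.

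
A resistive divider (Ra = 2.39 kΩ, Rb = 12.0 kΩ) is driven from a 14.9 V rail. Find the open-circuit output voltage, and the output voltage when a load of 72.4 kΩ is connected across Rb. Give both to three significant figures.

Unloaded: 12.4 V; loaded: 12.1 V

Open-circuit: V = 14.9 × 12.0/(2.39 + 12.0) = 12.4 V.
With the load, Rb becomes Rb‖R_L = 10.29 kΩ, so V = 14.9 × 10.29/12.68 = 12.1 V.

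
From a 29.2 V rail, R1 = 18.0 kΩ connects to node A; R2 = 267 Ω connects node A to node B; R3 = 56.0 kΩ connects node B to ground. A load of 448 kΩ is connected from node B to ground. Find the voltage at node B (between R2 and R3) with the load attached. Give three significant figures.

At node B, R3 is in parallel with the load: R3‖R_L = 49780 Ω.
Below node A the resistance is R2 + (R3‖R_L) = 50040 Ω, so V_A = 29.2 × 50040/68040 = 21.48 V.
Then V_B = V_A × (R3‖R_L)/(R2 + R3‖R_L) = 21.48 × 49780/50040 = 21.4 V.

V ≈ 21.4 V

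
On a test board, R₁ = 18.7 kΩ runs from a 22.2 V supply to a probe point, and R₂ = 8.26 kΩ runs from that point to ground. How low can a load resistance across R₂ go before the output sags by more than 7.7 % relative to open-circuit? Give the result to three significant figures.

R_L(min) ≈ 68.7 kΩ

Output resistance R_th = R₁‖R₂ = (18.7 × 8.26)/26.96 = 5.729 kΩ.
The fractional drop is R_th/(R_th + R_L); requiring this ≤ 0.0770 gives R_L ≥ R_th(1/0.0770 − 1) = 5.729 × 11.99 = 68.7 kΩ.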